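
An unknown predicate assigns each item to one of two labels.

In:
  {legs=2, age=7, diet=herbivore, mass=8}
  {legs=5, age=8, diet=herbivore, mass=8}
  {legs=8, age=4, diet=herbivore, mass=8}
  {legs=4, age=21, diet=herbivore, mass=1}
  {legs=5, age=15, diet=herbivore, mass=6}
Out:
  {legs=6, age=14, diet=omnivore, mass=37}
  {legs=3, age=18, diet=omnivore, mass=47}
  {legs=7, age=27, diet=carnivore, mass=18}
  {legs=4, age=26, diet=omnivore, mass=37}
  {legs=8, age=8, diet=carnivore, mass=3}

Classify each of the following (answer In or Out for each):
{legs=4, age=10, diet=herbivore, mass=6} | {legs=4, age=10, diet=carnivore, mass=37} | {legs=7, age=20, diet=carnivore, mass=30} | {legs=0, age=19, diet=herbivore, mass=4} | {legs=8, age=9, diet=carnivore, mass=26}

The distinguishing property — diet is herbivore — holds for all the 'In' cases and none of the 'Out' cases.

In, Out, Out, In, Out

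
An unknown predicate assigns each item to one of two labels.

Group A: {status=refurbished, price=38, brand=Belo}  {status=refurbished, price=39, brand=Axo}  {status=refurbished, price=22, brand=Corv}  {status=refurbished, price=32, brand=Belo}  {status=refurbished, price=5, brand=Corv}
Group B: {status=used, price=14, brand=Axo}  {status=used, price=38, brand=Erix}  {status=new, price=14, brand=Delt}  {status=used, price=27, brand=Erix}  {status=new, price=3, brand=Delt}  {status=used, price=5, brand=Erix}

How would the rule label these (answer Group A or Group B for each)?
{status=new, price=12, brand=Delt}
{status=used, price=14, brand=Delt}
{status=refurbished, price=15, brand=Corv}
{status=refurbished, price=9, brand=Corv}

Group B, Group B, Group A, Group A

The rule appears to be: status is refurbished.
{status=new, price=12, brand=Delt} — status is new, hence Group B.
{status=used, price=14, brand=Delt} — status is used, hence Group B.
{status=refurbished, price=15, brand=Corv} — status is refurbished, hence Group A.
{status=refurbished, price=9, brand=Corv} — status is refurbished, hence Group A.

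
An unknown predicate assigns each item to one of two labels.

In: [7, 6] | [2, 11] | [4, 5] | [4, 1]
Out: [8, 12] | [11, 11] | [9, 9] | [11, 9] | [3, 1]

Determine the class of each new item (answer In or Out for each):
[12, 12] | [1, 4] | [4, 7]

Out, In, In

The rule appears to be: sum is odd.
[12, 12]: 12+12 = 24 — does not pass, so Out.
[1, 4]: 1+4 = 5 — qualifies, so In.
[4, 7]: 4+7 = 11 — qualifies, so In.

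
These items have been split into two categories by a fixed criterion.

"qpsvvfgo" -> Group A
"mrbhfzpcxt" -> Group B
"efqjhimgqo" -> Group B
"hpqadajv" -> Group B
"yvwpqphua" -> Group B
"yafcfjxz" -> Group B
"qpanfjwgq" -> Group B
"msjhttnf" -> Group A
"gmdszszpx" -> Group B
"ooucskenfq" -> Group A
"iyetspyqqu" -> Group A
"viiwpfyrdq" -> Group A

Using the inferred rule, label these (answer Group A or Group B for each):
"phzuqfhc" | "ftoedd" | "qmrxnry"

Group B, Group A, Group B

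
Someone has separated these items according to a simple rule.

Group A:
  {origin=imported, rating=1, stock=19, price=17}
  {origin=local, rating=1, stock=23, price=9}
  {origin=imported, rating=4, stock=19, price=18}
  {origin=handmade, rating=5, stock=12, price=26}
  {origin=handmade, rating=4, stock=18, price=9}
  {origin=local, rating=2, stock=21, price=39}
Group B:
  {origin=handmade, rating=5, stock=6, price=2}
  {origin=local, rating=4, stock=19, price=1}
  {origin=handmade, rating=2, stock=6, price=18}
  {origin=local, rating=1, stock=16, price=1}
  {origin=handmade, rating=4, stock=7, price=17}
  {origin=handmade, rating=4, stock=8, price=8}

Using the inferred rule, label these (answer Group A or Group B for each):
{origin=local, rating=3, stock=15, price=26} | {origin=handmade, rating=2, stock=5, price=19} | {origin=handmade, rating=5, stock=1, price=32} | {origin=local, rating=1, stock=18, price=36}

Group A, Group B, Group B, Group A

All 'Group A' examples share one property — stock ≥ 8 AND price ≥ 9 — and every 'Group B' example lacks it.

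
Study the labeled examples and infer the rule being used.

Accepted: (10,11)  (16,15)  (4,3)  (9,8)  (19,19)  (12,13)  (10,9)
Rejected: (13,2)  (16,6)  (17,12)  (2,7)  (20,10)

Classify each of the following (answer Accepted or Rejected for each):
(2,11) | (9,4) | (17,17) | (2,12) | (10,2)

Rejected, Rejected, Accepted, Rejected, Rejected

The distinguishing property — |first − second| ≤ 1 — holds for all the 'Accepted' cases and none of the 'Rejected' cases.
(2,11): Rejected (|2−11| = 9).
(9,4): Rejected (|9−4| = 5).
(17,17): Accepted (|17−17| = 0).
(2,12): Rejected (|2−12| = 10).
(10,2): Rejected (|10−2| = 8).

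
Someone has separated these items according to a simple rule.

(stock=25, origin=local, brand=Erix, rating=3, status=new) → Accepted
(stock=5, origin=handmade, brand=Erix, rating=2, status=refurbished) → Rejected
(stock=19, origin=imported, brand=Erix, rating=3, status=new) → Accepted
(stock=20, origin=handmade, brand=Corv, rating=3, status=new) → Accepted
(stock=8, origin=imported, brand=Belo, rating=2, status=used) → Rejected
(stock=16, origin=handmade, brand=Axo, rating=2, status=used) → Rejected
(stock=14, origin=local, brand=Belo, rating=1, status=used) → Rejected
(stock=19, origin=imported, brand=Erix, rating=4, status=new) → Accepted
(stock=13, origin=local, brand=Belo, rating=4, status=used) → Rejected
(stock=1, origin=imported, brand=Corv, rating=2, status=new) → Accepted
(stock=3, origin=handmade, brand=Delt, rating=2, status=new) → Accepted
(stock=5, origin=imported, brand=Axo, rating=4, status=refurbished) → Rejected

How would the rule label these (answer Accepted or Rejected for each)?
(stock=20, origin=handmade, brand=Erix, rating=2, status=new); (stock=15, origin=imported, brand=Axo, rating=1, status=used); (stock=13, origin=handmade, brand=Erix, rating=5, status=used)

Accepted, Rejected, Rejected

Every 'Accepted' example satisfies: status is new. None of the 'Rejected' examples do.
Accepted: (stock=20, origin=handmade, brand=Erix, rating=2, status=new), since status is new.
Rejected: (stock=15, origin=imported, brand=Axo, rating=1, status=used), since status is used.
Rejected: (stock=13, origin=handmade, brand=Erix, rating=5, status=used), since status is used.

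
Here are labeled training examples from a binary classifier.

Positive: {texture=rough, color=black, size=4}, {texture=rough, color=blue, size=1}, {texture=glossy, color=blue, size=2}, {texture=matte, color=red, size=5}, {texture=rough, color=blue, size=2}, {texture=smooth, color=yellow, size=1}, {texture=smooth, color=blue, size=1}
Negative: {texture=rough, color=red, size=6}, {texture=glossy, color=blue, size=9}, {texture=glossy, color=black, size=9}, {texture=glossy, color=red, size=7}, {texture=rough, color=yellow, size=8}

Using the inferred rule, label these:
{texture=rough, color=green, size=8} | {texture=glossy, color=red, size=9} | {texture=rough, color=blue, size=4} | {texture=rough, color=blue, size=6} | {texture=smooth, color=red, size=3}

Negative, Negative, Positive, Negative, Positive

Rule: size ≤ 5. This holds for each 'Positive' example and fails for each 'Negative' one.
{texture=rough, color=green, size=8}: size = 8, doesn't match → Negative.
{texture=glossy, color=red, size=9}: size = 9, doesn't match → Negative.
{texture=rough, color=blue, size=4}: size = 4, checks out → Positive.
{texture=rough, color=blue, size=6}: size = 6, doesn't match → Negative.
{texture=smooth, color=red, size=3}: size = 3, checks out → Positive.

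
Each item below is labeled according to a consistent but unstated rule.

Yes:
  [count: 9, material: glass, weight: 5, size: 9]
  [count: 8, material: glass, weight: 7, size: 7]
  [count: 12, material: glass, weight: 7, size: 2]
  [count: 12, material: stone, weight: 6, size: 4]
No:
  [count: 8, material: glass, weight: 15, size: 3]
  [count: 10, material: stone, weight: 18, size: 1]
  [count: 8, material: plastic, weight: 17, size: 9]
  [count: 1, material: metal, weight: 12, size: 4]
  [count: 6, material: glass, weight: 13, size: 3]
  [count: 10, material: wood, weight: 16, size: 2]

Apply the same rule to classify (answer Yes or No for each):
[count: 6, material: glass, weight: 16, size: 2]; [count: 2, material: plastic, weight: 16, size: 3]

No, No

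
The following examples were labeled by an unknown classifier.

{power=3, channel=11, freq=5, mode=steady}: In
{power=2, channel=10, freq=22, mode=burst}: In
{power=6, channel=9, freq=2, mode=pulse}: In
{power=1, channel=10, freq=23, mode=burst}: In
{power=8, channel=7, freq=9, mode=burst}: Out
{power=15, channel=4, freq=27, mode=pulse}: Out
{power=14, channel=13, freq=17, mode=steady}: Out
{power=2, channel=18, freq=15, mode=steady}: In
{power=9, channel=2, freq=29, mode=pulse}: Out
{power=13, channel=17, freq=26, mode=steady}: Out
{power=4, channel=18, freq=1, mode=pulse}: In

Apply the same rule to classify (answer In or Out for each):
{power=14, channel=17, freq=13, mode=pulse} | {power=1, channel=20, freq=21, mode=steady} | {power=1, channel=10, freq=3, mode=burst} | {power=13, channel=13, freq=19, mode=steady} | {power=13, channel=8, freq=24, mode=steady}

Out, In, In, Out, Out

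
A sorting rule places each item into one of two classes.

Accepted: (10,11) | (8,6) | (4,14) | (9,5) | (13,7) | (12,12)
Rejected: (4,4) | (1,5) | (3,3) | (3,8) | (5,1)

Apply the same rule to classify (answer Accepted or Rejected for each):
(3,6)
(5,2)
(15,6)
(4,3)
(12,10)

The pattern is that an item is 'Accepted' exactly when: sum ≥ 14.
(3,6) → 3+6 = 9 → Rejected. (5,2) → 5+2 = 7 → Rejected. (15,6) → 15+6 = 21 → Accepted. (4,3) → 4+3 = 7 → Rejected. (12,10) → 12+10 = 22 → Accepted.

Rejected, Rejected, Accepted, Rejected, Accepted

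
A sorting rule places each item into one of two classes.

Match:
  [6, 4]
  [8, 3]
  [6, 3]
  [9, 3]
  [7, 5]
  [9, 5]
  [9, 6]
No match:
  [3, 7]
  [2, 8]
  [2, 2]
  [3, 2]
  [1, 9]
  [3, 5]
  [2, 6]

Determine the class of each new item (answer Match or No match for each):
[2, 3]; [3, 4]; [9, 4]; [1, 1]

'Match' ⟺ first ≥ 4.
[2, 3]: first 2, doesn't match → No match. [3, 4]: first 3, doesn't match → No match. [9, 4]: first 9, has this property → Match. [1, 1]: first 1, doesn't match → No match.

No match, No match, Match, No match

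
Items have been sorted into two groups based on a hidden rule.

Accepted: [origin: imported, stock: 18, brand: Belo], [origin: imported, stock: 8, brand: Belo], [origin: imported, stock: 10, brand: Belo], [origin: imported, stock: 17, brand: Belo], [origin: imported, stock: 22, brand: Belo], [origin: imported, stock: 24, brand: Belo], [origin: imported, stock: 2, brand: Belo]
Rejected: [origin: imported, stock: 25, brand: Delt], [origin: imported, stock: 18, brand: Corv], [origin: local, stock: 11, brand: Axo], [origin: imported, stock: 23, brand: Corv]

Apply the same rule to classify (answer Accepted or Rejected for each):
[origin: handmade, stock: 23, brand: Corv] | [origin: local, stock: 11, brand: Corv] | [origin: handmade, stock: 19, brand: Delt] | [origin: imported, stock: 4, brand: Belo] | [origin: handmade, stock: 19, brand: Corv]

Rejected, Rejected, Rejected, Accepted, Rejected

The rule appears to be: brand is Belo.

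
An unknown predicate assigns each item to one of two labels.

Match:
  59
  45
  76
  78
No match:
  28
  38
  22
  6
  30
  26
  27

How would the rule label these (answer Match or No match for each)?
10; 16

No match, No match

Rule: at least 45. This holds for each 'Match' example and fails for each 'No match' one.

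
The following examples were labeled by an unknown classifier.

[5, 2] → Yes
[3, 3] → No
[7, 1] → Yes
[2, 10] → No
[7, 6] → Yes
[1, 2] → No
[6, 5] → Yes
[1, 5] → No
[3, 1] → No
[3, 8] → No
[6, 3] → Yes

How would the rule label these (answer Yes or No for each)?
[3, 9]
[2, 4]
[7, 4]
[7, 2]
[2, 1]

One predicate separates the groups cleanly: first ≥ 5.
[3, 9]: first 3 — doesn't match, so No.
[2, 4]: first 2 — doesn't match, so No.
[7, 4]: first 7 — meets the rule, so Yes.
[7, 2]: first 7 — meets the rule, so Yes.
[2, 1]: first 2 — doesn't match, so No.

No, No, Yes, Yes, No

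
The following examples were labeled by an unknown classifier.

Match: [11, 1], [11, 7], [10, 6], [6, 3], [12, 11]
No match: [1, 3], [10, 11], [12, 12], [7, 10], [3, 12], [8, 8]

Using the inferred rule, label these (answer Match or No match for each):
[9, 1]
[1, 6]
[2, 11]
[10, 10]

Match, No match, No match, No match

The common property of the 'Match' items is: first > second. No 'No match' item has it.
Match: [9, 1], since 9 > 1.
No match: [1, 6], since 1 < 6.
No match: [2, 11], since 2 < 11.
No match: [10, 10], since 10 = 10.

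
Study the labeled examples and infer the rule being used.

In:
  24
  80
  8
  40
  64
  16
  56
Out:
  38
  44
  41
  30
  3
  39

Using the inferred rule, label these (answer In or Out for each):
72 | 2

In, Out

Comparing the two groups points to one rule — multiple of 8.
72 → 72 = 8·9 → In.
2 → 2 = 8·0 + 2 → Out.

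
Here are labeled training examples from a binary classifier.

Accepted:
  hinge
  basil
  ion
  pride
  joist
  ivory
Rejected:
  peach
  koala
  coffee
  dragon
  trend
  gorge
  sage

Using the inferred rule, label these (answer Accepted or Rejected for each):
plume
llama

Rejected, Rejected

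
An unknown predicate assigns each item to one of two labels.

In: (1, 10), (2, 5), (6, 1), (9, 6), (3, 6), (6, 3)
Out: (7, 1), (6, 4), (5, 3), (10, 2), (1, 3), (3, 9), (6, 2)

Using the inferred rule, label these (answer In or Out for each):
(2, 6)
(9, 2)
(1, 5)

'In' ⟺ sum is odd.
(2, 6) → 2+6 = 8 → Out.
(9, 2) → 9+2 = 11 → In.
(1, 5) → 1+5 = 6 → Out.

Out, In, Out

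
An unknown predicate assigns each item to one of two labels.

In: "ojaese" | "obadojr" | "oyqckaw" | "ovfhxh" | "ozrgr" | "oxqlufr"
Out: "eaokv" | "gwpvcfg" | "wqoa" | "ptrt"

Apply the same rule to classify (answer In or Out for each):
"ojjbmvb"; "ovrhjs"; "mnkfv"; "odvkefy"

The rule appears to be: starts with 'o'.
In: "ojjbmvb", since starts with 'o'. In: "ovrhjs", since starts with 'o'. Out: "mnkfv", since starts with 'm'. In: "odvkefy", since starts with 'o'.

In, In, Out, In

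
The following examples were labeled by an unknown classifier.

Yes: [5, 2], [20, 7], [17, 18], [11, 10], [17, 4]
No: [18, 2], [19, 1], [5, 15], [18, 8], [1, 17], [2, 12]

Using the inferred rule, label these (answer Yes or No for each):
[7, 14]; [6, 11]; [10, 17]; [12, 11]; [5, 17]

Yes, Yes, Yes, Yes, No

All 'Yes' examples share one property — sum is odd — and every 'No' example lacks it.
[7, 14] → 7+14 = 21 → Yes.
[6, 11] → 6+11 = 17 → Yes.
[10, 17] → 10+17 = 27 → Yes.
[12, 11] → 12+11 = 23 → Yes.
[5, 17] → 5+17 = 22 → No.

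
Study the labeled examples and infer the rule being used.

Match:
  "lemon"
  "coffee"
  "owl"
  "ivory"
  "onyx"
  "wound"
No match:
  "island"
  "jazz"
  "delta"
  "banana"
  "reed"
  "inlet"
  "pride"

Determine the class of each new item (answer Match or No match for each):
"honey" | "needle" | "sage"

Match, No match, No match

Checking candidate rules against both groups, what survives is: contains 'o'.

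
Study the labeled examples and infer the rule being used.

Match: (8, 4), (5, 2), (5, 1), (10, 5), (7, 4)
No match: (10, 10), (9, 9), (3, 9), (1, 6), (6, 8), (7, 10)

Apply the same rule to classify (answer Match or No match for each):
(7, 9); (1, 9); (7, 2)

One predicate separates the groups cleanly: first > second.
No match: (7, 9), since 7 < 9. No match: (1, 9), since 1 < 9. Match: (7, 2), since 7 > 2.

No match, No match, Match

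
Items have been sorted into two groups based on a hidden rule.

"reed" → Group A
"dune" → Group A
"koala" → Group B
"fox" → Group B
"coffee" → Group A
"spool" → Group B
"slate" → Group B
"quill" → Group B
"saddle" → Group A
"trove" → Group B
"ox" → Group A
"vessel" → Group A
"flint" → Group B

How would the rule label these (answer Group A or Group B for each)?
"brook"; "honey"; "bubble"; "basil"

All 'Group A' examples share one property — even length — and every 'Group B' example lacks it.
"brook": Group B (length 5). "honey": Group B (length 5). "bubble": Group A (length 6). "basil": Group B (length 5).

Group B, Group B, Group A, Group B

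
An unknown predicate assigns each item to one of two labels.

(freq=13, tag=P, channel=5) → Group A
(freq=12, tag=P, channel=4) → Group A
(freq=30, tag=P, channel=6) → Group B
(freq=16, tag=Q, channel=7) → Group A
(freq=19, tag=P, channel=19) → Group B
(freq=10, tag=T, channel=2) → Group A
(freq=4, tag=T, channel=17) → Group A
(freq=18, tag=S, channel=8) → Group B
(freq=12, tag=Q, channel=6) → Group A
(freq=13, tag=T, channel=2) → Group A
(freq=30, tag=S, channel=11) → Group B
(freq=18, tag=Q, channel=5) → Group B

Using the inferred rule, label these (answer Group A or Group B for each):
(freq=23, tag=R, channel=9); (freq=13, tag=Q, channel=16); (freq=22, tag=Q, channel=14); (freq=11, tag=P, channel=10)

Group B, Group A, Group B, Group A

The rule appears to be: freq ≤ 16.
(freq=23, tag=R, channel=9) → freq = 23 → Group B.
(freq=13, tag=Q, channel=16) → freq = 13 → Group A.
(freq=22, tag=Q, channel=14) → freq = 22 → Group B.
(freq=11, tag=P, channel=10) → freq = 11 → Group A.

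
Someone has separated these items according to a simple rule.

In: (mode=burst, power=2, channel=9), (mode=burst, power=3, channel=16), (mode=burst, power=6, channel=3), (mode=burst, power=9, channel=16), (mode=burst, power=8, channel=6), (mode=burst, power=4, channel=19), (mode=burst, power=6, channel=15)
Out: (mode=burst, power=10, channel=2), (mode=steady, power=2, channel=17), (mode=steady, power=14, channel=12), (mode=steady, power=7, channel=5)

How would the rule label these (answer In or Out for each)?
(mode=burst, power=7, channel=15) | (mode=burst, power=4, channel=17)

Rule: mode is burst AND power ≤ 9. This holds for each 'In' example and fails for each 'Out' one.

In, In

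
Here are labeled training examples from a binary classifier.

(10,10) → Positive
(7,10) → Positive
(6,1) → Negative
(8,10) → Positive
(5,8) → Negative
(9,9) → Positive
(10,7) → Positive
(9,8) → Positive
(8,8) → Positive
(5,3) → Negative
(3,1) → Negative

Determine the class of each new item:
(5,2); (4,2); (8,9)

Negative, Negative, Positive

Every 'Positive' example satisfies: sum ≥ 16. None of the 'Negative' examples do.
(5,2) — 5+2 = 7, hence Negative. (4,2) — 4+2 = 6, hence Negative. (8,9) — 8+9 = 17, hence Positive.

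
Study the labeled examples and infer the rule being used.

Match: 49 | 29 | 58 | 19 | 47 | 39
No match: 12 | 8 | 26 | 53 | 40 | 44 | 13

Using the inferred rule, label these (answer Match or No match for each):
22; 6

No match, No match

The pattern is that an item is 'Match' exactly when: digit sum ≥ 9.
22 — digit sum 2+2 = 4, hence No match.
6 — digit sum 6, hence No match.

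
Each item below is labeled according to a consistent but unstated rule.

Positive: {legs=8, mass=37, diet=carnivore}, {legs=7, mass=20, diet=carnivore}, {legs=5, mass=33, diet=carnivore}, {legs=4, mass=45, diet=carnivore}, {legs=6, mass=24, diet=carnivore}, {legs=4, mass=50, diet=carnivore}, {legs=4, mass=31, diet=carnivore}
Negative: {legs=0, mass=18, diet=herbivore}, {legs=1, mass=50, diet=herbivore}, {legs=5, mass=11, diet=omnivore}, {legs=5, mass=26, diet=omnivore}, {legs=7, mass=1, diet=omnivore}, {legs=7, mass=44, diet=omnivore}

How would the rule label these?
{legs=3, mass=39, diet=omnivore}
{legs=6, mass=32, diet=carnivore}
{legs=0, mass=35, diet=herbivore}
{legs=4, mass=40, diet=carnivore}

Negative, Positive, Negative, Positive

A rule that fits every label: diet is carnivore — true of each 'Positive' example, false of each 'Negative' one.
{legs=3, mass=39, diet=omnivore} — diet is omnivore, hence Negative. {legs=6, mass=32, diet=carnivore} — diet is carnivore, hence Positive. {legs=0, mass=35, diet=herbivore} — diet is herbivore, hence Negative. {legs=4, mass=40, diet=carnivore} — diet is carnivore, hence Positive.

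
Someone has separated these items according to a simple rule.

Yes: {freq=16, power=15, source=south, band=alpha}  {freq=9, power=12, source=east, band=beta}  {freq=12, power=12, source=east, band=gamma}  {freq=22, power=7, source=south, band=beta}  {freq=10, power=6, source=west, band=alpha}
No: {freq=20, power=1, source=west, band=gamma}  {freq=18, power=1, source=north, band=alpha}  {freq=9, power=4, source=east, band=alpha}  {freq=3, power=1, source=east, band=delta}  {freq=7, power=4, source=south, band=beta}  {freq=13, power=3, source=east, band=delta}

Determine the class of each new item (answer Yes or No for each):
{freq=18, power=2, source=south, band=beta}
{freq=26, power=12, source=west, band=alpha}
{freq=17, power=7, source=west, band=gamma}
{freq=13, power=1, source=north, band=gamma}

No, Yes, Yes, No

The distinguishing property — power ≥ 6 — holds for all the 'Yes' cases and none of the 'No' cases.
{freq=18, power=2, source=south, band=beta}: No (power = 2).
{freq=26, power=12, source=west, band=alpha}: Yes (power = 12).
{freq=17, power=7, source=west, band=gamma}: Yes (power = 7).
{freq=13, power=1, source=north, band=gamma}: No (power = 1).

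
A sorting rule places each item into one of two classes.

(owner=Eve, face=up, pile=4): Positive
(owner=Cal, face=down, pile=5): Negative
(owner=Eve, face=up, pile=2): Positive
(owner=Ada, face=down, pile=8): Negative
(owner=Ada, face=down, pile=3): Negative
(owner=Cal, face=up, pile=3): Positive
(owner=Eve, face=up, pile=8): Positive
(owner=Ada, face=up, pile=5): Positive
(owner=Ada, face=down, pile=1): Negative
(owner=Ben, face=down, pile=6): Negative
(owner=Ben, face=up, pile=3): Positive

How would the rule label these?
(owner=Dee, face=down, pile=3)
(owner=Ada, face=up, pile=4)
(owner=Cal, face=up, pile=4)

The common property of the 'Positive' items is: face is up. No 'Negative' item has it.
(owner=Dee, face=down, pile=3) — face is down, hence Negative.
(owner=Ada, face=up, pile=4) — face is up, hence Positive.
(owner=Cal, face=up, pile=4) — face is up, hence Positive.

Negative, Positive, Positive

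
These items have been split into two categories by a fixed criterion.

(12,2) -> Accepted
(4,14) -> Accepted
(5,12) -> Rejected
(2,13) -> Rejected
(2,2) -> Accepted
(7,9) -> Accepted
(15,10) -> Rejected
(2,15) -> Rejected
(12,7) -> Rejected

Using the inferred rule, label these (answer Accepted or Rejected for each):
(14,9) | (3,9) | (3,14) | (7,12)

'Accepted' ⟺ sum is even.
(14,9): 14+9 = 23, does not satisfy this → Rejected. (3,9): 3+9 = 12, checks out → Accepted. (3,14): 3+14 = 17, does not satisfy this → Rejected. (7,12): 7+12 = 19, does not satisfy this → Rejected.

Rejected, Accepted, Rejected, Rejected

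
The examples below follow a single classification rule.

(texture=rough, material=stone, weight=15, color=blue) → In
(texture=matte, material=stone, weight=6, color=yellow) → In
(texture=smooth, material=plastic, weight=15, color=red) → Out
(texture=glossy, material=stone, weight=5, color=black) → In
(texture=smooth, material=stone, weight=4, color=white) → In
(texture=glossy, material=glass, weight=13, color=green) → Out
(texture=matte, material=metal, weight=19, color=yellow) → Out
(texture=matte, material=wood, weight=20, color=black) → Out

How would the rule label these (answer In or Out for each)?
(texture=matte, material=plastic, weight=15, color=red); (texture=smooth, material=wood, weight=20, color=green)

The pattern is that an item is 'In' exactly when: material is stone.
(texture=matte, material=plastic, weight=15, color=red): material is plastic — does not satisfy this, so Out. (texture=smooth, material=wood, weight=20, color=green): material is wood — does not satisfy this, so Out.

Out, Out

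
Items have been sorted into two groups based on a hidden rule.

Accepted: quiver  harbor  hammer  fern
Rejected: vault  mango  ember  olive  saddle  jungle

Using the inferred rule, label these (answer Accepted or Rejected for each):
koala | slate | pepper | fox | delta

Rejected, Rejected, Accepted, Rejected, Rejected

Every 'Accepted' example satisfies: even length AND contains 'r'. None of the 'Rejected' examples do.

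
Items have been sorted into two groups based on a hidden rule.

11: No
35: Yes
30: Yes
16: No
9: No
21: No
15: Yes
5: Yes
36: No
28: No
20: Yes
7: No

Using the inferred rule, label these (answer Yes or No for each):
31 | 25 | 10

No, Yes, Yes

The classifier is using: multiple of 5.
31 — 31 = 5·6 + 1, hence No.
25 — 25 = 5·5, hence Yes.
10 — 10 = 5·2, hence Yes.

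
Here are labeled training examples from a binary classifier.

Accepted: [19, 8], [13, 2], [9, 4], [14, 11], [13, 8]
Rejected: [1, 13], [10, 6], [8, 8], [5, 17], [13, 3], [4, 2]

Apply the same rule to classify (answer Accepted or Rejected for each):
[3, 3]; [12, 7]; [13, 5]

Rejected, Accepted, Rejected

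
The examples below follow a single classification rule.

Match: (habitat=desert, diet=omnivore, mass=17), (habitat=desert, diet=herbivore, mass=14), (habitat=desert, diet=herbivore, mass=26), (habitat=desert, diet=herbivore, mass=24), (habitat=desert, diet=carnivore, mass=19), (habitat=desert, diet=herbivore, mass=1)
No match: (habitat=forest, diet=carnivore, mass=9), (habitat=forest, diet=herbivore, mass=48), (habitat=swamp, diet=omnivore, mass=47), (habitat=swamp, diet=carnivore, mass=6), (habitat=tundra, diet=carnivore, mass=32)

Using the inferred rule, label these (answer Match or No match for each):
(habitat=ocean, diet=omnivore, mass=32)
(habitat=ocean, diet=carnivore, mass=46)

No match, No match

The distinguishing property — habitat is desert — holds for all the 'Match' cases and none of the 'No match' cases.
(habitat=ocean, diet=omnivore, mass=32): No match (habitat is ocean).
(habitat=ocean, diet=carnivore, mass=46): No match (habitat is ocean).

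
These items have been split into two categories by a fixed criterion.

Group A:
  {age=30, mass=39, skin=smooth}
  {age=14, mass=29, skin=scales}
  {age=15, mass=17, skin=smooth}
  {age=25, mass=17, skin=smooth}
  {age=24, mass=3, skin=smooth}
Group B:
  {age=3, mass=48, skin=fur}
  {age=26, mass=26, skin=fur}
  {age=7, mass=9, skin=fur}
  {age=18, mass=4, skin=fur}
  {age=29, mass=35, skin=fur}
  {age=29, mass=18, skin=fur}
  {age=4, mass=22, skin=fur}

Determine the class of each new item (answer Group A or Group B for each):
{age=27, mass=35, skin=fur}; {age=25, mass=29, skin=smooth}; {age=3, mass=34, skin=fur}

One predicate separates the groups cleanly: skin is not fur.
{age=27, mass=35, skin=fur} — skin is fur, hence Group B. {age=25, mass=29, skin=smooth} — skin is smooth, hence Group A. {age=3, mass=34, skin=fur} — skin is fur, hence Group B.

Group B, Group A, Group B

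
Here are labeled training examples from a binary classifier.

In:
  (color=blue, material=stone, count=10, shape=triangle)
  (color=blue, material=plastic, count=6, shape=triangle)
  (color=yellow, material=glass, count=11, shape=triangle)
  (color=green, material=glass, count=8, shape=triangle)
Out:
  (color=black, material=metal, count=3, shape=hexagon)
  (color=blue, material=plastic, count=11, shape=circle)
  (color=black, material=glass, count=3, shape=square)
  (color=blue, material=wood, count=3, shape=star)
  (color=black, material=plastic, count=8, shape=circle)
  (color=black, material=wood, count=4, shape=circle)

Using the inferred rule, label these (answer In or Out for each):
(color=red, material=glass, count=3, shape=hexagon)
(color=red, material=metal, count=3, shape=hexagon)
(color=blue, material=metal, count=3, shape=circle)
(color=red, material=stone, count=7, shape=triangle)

The classifier is using: shape is triangle.
(color=red, material=glass, count=3, shape=hexagon) → shape is hexagon → Out.
(color=red, material=metal, count=3, shape=hexagon) → shape is hexagon → Out.
(color=blue, material=metal, count=3, shape=circle) → shape is circle → Out.
(color=red, material=stone, count=7, shape=triangle) → shape is triangle → In.

Out, Out, Out, In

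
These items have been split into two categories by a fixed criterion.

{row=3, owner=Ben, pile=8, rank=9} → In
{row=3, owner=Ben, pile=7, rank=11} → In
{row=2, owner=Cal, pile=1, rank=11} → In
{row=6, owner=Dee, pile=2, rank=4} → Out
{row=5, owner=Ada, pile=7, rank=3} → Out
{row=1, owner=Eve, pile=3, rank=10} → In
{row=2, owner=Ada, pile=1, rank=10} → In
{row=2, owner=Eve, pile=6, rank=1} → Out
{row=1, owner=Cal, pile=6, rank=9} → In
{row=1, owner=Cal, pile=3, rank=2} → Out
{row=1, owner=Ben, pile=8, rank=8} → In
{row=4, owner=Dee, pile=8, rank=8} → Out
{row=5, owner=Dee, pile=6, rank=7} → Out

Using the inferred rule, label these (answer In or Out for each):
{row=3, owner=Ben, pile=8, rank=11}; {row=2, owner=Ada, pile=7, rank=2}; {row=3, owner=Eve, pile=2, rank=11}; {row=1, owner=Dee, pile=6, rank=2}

Rule: rank ≥ 3 AND row ≤ 3. This holds for each 'In' example and fails for each 'Out' one.
{row=3, owner=Ben, pile=8, rank=11} → rank = 11, row = 3 → In. {row=2, owner=Ada, pile=7, rank=2} → rank = 2, row = 2 → Out. {row=3, owner=Eve, pile=2, rank=11} → rank = 11, row = 3 → In. {row=1, owner=Dee, pile=6, rank=2} → rank = 2, row = 1 → Out.

In, Out, In, Out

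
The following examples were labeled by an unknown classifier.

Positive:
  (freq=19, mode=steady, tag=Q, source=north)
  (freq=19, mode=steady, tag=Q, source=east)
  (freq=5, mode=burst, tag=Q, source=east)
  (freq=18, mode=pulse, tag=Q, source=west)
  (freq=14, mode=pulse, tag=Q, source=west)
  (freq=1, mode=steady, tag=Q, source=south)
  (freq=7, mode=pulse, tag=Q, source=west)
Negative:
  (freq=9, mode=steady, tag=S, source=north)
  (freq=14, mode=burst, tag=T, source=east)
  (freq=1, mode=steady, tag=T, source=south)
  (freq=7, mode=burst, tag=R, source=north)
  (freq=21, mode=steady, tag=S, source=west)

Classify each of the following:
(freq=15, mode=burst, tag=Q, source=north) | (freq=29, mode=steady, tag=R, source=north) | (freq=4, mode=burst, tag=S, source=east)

Positive, Negative, Negative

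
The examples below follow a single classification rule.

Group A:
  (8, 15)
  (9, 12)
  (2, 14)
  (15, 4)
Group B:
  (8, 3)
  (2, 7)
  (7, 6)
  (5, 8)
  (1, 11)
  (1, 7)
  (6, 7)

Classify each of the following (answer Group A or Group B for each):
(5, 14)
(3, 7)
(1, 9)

All 'Group A' examples share one property — sum ≥ 16 — and every 'Group B' example lacks it.

Group A, Group B, Group B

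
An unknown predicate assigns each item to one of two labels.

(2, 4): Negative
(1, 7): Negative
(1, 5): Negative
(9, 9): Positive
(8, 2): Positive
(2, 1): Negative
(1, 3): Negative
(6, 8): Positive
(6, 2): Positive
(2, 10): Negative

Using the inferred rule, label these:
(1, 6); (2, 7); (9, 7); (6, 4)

Negative, Negative, Positive, Positive

Every 'Positive' example satisfies: first ≥ 3. None of the 'Negative' examples do.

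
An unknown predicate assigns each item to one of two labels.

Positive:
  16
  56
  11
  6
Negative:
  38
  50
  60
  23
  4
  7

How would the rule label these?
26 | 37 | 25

Positive, Negative, Negative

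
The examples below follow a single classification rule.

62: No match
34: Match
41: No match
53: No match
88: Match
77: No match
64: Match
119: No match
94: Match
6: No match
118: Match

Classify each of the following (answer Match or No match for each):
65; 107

No match, No match

'Match' ⟺ ≡ 1 (mod 3).
65 — 65 mod 3 = 2, hence No match. 107 — 107 mod 3 = 2, hence No match.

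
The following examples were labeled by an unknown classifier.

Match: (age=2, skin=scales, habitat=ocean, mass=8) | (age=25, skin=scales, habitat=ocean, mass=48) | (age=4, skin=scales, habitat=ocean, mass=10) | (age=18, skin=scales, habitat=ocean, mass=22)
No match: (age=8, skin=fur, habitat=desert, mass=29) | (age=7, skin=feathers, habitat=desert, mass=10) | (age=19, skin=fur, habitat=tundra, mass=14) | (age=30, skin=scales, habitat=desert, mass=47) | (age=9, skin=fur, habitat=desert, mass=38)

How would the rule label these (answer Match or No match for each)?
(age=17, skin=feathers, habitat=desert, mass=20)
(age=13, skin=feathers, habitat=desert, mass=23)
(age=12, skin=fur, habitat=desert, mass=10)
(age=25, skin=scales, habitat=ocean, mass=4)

No match, No match, No match, Match

All 'Match' examples share one property — habitat is ocean — and every 'No match' example lacks it.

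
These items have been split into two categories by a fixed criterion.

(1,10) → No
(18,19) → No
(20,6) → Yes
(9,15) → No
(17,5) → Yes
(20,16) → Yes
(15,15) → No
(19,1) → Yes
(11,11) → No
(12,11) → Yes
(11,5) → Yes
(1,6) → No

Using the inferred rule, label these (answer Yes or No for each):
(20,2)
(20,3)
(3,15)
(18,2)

Yes, Yes, No, Yes

Every 'Yes' example satisfies: first > second. None of the 'No' examples do.
(20,2): Yes (20 > 2). (20,3): Yes (20 > 3). (3,15): No (3 < 15). (18,2): Yes (18 > 2).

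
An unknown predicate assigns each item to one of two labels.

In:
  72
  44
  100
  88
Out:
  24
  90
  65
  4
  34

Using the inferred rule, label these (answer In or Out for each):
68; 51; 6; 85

In, Out, Out, Out

One predicate separates the groups cleanly: multiple of 4 AND at least 34.
68: 68 = 4·17, 68 ≥ 34 — satisfies this, so In. 51: 51 = 4·12 + 3, 51 ≥ 34 — fails the rule, so Out. 6: 6 = 4·1 + 2, 6 < 34 — fails the rule, so Out. 85: 85 = 4·21 + 1, 85 ≥ 34 — fails the rule, so Out.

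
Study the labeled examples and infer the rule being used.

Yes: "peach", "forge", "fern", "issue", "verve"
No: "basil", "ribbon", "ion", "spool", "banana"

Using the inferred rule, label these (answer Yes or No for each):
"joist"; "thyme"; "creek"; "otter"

No, Yes, Yes, Yes

The classifier is using: contains 'e'.
"joist": no 'e', doesn't match → No.
"thyme": has 'e', has this property → Yes.
"creek": has 'e', has this property → Yes.
"otter": has 'e', has this property → Yes.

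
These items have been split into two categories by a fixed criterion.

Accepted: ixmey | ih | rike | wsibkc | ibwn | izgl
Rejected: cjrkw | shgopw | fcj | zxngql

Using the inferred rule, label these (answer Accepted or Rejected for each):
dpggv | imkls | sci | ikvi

A rule that fits every label: contains 'i' — true of each 'Accepted' example, false of each 'Rejected' one.
dpggv: no 'i', does not fit → Rejected.
imkls: has 'i', satisfies this → Accepted.
sci: has 'i', satisfies this → Accepted.
ikvi: has 'i', satisfies this → Accepted.

Rejected, Accepted, Accepted, Accepted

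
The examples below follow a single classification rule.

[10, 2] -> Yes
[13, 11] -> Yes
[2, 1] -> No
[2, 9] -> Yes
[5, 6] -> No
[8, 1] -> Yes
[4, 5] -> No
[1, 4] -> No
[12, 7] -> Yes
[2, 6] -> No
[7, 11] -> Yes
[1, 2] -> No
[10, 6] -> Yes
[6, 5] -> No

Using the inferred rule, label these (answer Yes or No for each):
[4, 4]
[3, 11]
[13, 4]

No, Yes, Yes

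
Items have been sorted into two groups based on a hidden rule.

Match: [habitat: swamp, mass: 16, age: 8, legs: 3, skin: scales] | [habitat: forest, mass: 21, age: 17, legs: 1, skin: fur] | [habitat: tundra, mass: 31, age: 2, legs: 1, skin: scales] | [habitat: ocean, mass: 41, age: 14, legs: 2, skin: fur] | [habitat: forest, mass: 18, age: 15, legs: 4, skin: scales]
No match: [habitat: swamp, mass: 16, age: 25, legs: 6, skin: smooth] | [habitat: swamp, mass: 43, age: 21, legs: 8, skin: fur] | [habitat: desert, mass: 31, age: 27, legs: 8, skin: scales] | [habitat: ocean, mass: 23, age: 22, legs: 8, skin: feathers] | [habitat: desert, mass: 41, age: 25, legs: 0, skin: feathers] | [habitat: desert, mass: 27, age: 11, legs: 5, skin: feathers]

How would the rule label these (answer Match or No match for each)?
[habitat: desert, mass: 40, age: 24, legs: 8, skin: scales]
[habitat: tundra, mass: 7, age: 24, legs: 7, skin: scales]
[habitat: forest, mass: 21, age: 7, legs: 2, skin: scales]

The distinguishing property — legs ≤ 4 AND age ≤ 17 — holds for all the 'Match' cases and none of the 'No match' cases.
[habitat: desert, mass: 40, age: 24, legs: 8, skin: scales]: legs = 8, age = 24, does not fit → No match. [habitat: tundra, mass: 7, age: 24, legs: 7, skin: scales]: legs = 7, age = 24, does not fit → No match. [habitat: forest, mass: 21, age: 7, legs: 2, skin: scales]: legs = 2, age = 7, has this property → Match.

No match, No match, Match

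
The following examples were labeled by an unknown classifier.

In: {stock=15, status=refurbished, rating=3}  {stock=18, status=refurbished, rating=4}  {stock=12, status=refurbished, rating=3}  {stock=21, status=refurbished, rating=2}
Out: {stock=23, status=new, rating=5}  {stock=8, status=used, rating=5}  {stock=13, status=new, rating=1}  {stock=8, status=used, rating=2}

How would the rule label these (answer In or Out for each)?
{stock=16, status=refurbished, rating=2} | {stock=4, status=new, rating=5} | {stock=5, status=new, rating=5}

In, Out, Out

Every 'In' example satisfies: status is refurbished. None of the 'Out' examples do.
{stock=16, status=refurbished, rating=2}: status is refurbished, qualifies → In.
{stock=4, status=new, rating=5}: status is new, fails the rule → Out.
{stock=5, status=new, rating=5}: status is new, fails the rule → Out.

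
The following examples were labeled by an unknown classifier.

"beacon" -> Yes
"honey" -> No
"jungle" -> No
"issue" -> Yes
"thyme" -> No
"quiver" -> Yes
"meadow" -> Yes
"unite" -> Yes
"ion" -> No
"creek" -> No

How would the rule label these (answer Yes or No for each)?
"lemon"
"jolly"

'Yes' ⟺ has ≥ 3 vowels.
No: "lemon", since 2 vowels.
No: "jolly", since 1 vowel.

No, No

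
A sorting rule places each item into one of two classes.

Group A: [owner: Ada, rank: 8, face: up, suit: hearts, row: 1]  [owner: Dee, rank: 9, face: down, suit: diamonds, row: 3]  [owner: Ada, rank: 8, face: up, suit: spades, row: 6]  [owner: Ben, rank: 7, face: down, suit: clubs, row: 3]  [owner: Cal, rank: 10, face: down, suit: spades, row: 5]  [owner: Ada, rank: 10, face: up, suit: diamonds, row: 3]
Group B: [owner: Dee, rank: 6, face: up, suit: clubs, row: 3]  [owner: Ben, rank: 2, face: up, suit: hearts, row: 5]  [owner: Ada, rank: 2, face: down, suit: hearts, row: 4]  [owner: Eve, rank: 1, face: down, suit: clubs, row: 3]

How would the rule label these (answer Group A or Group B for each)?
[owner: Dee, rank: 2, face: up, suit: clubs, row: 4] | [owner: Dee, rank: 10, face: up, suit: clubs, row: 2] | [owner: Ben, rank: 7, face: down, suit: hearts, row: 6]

Group B, Group A, Group A

The rule appears to be: rank ≥ 7.
[owner: Dee, rank: 2, face: up, suit: clubs, row: 4] → rank = 2 → Group B.
[owner: Dee, rank: 10, face: up, suit: clubs, row: 2] → rank = 10 → Group A.
[owner: Ben, rank: 7, face: down, suit: hearts, row: 6] → rank = 7 → Group A.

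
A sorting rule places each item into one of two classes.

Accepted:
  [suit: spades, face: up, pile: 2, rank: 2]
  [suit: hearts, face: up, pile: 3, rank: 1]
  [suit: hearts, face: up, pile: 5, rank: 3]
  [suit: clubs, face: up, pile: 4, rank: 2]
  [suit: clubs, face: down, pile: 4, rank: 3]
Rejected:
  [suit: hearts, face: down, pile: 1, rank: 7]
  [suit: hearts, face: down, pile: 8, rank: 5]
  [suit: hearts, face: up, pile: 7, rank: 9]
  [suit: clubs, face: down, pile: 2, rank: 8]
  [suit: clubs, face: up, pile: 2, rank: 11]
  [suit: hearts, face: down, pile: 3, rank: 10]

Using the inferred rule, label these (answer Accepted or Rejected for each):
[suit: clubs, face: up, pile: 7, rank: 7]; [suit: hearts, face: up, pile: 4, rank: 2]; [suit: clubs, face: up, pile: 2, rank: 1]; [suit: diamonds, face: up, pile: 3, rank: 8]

The common property of the 'Accepted' items is: rank ≤ 3. No 'Rejected' item has it.
[suit: clubs, face: up, pile: 7, rank: 7]: rank = 7, does not pass → Rejected. [suit: hearts, face: up, pile: 4, rank: 2]: rank = 2, has this property → Accepted. [suit: clubs, face: up, pile: 2, rank: 1]: rank = 1, has this property → Accepted. [suit: diamonds, face: up, pile: 3, rank: 8]: rank = 8, does not pass → Rejected.

Rejected, Accepted, Accepted, Rejected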